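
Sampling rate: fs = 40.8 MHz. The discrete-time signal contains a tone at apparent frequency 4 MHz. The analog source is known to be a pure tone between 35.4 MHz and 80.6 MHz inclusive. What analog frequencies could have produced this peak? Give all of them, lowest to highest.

36.8 MHz, 44.8 MHz, 77.6 MHz

Frequencies that alias to 4 MHz are k·fs ± 4 MHz for integer k ≥ 0.
k=0: 4 MHz.
k=1: 36.8 MHz, 44.8 MHz.
k=2: 77.6 MHz, 85.6 MHz.
k=3: 118.4 MHz, 126.4 MHz.
Within [35.4 MHz, 80.6 MHz]: 36.8 MHz, 44.8 MHz, 77.6 MHz.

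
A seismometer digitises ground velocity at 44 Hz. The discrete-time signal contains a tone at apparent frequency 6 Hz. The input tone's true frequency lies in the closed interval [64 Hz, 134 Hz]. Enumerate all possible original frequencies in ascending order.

Frequencies that alias to 6 Hz are k·fs ± 6 Hz for integer k ≥ 0.
k=0: 6 Hz.
k=1: 38 Hz, 50 Hz.
k=2: 82 Hz, 94 Hz.
k=3: 126 Hz, 138 Hz.
k=4: 170 Hz, 182 Hz.
Within [64 Hz, 134 Hz]: 82 Hz, 94 Hz, 126 Hz.

82 Hz, 94 Hz, 126 Hz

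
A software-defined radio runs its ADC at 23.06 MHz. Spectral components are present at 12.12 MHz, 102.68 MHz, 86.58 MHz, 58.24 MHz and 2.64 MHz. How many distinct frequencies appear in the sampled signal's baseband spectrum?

fs/2 = 11.53 MHz.
12.12 MHz > fs/2 = 11.53 MHz, folds to fs − 12.12 MHz = 10.94 MHz.
102.68 MHz mod fs = 10.44 MHz.
10.44 MHz ≤ fs/2 = 11.53 MHz, appears at 10.44 MHz.
86.58 MHz mod fs = 17.4 MHz.
17.4 MHz > fs/2 = 11.53 MHz, folds to fs − 17.4 MHz = 5.66 MHz.
58.24 MHz mod fs = 12.12 MHz.
12.12 MHz > fs/2 = 11.53 MHz, folds to fs − 12.12 MHz = 10.94 MHz.
2.64 MHz ≤ fs/2 = 11.53 MHz, passes unchanged.
Distinct values: {2.64 MHz, 5.66 MHz, 10.44 MHz, 10.94 MHz} → 4.

4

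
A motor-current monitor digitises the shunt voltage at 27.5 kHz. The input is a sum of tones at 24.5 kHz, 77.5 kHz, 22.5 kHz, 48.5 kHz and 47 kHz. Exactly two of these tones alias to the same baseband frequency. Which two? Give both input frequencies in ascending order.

fs/2 = 13.75 kHz.
24.5 kHz > fs/2 = 13.75 kHz, folds to fs − 24.5 kHz = 3 kHz.
77.5 kHz mod fs = 22.5 kHz.
22.5 kHz > fs/2 = 13.75 kHz, folds to fs − 22.5 kHz = 5 kHz.
22.5 kHz > fs/2 = 13.75 kHz, folds to fs − 22.5 kHz = 5 kHz.
48.5 kHz mod fs = 21 kHz.
21 kHz > fs/2 = 13.75 kHz, folds to fs − 21 kHz = 6.5 kHz.
47 kHz mod fs = 19.5 kHz.
19.5 kHz > fs/2 = 13.75 kHz, folds to fs − 19.5 kHz = 8 kHz.
22.5 kHz and 77.5 kHz both map to 5 kHz.

22.5 kHz, 77.5 kHz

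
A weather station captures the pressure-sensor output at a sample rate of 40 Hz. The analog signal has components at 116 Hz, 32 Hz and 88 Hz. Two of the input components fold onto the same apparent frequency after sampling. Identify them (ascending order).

fs/2 = 20 Hz.
116 Hz mod fs = 36 Hz.
36 Hz > fs/2 = 20 Hz, folds to fs − 36 Hz = 4 Hz.
32 Hz > fs/2 = 20 Hz, folds to fs − 32 Hz = 8 Hz.
88 Hz mod fs = 8 Hz.
8 Hz ≤ fs/2 = 20 Hz, appears at 8 Hz.
32 Hz and 88 Hz both map to 8 Hz.

32 Hz, 88 Hz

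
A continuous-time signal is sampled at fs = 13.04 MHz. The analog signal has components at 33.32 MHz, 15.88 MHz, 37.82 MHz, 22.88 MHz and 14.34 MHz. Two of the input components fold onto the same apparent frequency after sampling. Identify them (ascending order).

fs/2 = 6.52 MHz.
33.32 MHz mod fs = 7.24 MHz.
7.24 MHz > fs/2 = 6.52 MHz, folds to fs − 7.24 MHz = 5.8 MHz.
15.88 MHz mod fs = 2.84 MHz.
2.84 MHz ≤ fs/2 = 6.52 MHz, appears at 2.84 MHz.
37.82 MHz mod fs = 11.74 MHz.
11.74 MHz > fs/2 = 6.52 MHz, folds to fs − 11.74 MHz = 1.3 MHz.
22.88 MHz mod fs = 9.84 MHz.
9.84 MHz > fs/2 = 6.52 MHz, folds to fs − 9.84 MHz = 3.2 MHz.
14.34 MHz mod fs = 1.3 MHz.
1.3 MHz ≤ fs/2 = 6.52 MHz, appears at 1.3 MHz.
14.34 MHz and 37.82 MHz both map to 1.3 MHz.

14.34 MHz, 37.82 MHz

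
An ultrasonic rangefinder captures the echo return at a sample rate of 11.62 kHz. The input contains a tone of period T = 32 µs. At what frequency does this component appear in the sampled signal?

T = 32 µs → f = 1/T = 31.25 kHz.
31.25 kHz mod fs = 8.01 kHz.
8.01 kHz > fs/2 = 5.81 kHz, folds to fs − 8.01 kHz = 3.61 kHz.

3.61 kHz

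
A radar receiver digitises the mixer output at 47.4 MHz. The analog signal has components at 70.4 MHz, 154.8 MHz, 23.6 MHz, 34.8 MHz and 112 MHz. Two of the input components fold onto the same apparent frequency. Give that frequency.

fs/2 = 23.7 MHz.
70.4 MHz mod fs = 23 MHz.
23 MHz ≤ fs/2 = 23.7 MHz, appears at 23 MHz.
154.8 MHz mod fs = 12.6 MHz.
12.6 MHz ≤ fs/2 = 23.7 MHz, appears at 12.6 MHz.
23.6 MHz ≤ fs/2 = 23.7 MHz, passes unchanged.
34.8 MHz > fs/2 = 23.7 MHz, folds to fs − 34.8 MHz = 12.6 MHz.
112 MHz mod fs = 17.2 MHz.
17.2 MHz ≤ fs/2 = 23.7 MHz, appears at 17.2 MHz.
34.8 MHz and 154.8 MHz both map to 12.6 MHz.

12.6 MHz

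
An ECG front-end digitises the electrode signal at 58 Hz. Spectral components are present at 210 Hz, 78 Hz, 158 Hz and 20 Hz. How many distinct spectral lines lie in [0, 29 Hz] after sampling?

3

fs/2 = 29 Hz.
210 Hz mod fs = 36 Hz.
36 Hz > fs/2 = 29 Hz, folds to fs − 36 Hz = 22 Hz.
78 Hz mod fs = 20 Hz.
20 Hz ≤ fs/2 = 29 Hz, appears at 20 Hz.
158 Hz mod fs = 42 Hz.
42 Hz > fs/2 = 29 Hz, folds to fs − 42 Hz = 16 Hz.
20 Hz ≤ fs/2 = 29 Hz, passes unchanged.
Distinct values: {16 Hz, 20 Hz, 22 Hz} → 3.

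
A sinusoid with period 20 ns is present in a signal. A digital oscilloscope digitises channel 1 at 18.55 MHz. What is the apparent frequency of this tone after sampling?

T = 20 ns → f = 1/T = 50 MHz.
50 MHz mod fs = 12.9 MHz.
12.9 MHz > fs/2 = 9.275 MHz, folds to fs − 12.9 MHz = 5.65 MHz.

5.65 MHz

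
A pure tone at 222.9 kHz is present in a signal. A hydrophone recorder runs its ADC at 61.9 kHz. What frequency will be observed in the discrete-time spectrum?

222.9 kHz mod fs = 37.2 kHz.
37.2 kHz > fs/2 = 30.95 kHz, folds to fs − 37.2 kHz = 24.7 kHz.

24.7 kHz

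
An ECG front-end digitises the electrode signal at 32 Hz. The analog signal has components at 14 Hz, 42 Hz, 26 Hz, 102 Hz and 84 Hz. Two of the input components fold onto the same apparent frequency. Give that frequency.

fs/2 = 16 Hz.
14 Hz ≤ fs/2 = 16 Hz, passes unchanged.
42 Hz mod fs = 10 Hz.
10 Hz ≤ fs/2 = 16 Hz, appears at 10 Hz.
26 Hz > fs/2 = 16 Hz, folds to fs − 26 Hz = 6 Hz.
102 Hz mod fs = 6 Hz.
6 Hz ≤ fs/2 = 16 Hz, appears at 6 Hz.
84 Hz mod fs = 20 Hz.
20 Hz > fs/2 = 16 Hz, folds to fs − 20 Hz = 12 Hz.
26 Hz and 102 Hz both map to 6 Hz.

6 Hz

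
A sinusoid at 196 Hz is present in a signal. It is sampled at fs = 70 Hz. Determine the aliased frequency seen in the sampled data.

14 Hz

196 Hz mod fs = 56 Hz.
56 Hz > fs/2 = 35 Hz, folds to fs − 56 Hz = 14 Hz.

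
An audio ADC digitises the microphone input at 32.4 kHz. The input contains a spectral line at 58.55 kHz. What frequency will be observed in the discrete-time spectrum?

58.55 kHz mod fs = 26.15 kHz.
26.15 kHz > fs/2 = 16.2 kHz, folds to fs − 26.15 kHz = 6.25 kHz.

6.25 kHz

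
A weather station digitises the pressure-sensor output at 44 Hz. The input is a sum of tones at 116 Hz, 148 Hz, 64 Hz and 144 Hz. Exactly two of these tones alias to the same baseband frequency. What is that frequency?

16 Hz

fs/2 = 22 Hz.
116 Hz mod fs = 28 Hz.
28 Hz > fs/2 = 22 Hz, folds to fs − 28 Hz = 16 Hz.
148 Hz mod fs = 16 Hz.
16 Hz ≤ fs/2 = 22 Hz, appears at 16 Hz.
64 Hz mod fs = 20 Hz.
20 Hz ≤ fs/2 = 22 Hz, appears at 20 Hz.
144 Hz mod fs = 12 Hz.
12 Hz ≤ fs/2 = 22 Hz, appears at 12 Hz.
116 Hz and 148 Hz both map to 16 Hz.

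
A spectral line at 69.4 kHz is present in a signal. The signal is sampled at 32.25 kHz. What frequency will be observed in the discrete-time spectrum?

4.9 kHz

69.4 kHz mod fs = 4.9 kHz.
4.9 kHz ≤ fs/2 = 16.125 kHz, appears at 4.9 kHz.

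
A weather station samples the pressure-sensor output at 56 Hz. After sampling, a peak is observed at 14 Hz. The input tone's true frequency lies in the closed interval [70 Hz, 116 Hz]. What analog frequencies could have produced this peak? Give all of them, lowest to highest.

Frequencies that alias to 14 Hz are k·fs ± 14 Hz for integer k ≥ 0.
k=0: 14 Hz.
k=1: 42 Hz, 70 Hz.
k=2: 98 Hz, 126 Hz.
k=3: 154 Hz, 182 Hz.
Within [70 Hz, 116 Hz]: 70 Hz, 98 Hz.

70 Hz, 98 Hz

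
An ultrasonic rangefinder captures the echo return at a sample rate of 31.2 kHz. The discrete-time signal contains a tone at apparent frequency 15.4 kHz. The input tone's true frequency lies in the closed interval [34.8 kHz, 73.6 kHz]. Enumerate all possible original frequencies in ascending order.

Frequencies that alias to 15.4 kHz are k·fs ± 15.4 kHz for integer k ≥ 0.
k=0: 15.4 kHz.
k=1: 15.8 kHz, 46.6 kHz.
k=2: 47 kHz, 77.8 kHz.
k=3: 78.2 kHz, 109 kHz.
Within [34.8 kHz, 73.6 kHz]: 46.6 kHz, 47 kHz.

46.6 kHz, 47 kHz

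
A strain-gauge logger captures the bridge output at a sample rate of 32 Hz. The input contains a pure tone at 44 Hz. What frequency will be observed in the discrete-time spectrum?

12 Hz

44 Hz mod fs = 12 Hz.
12 Hz ≤ fs/2 = 16 Hz, appears at 12 Hz.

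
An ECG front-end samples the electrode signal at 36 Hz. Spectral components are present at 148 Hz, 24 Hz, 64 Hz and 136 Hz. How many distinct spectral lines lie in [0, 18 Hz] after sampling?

fs/2 = 18 Hz.
148 Hz mod fs = 4 Hz.
4 Hz ≤ fs/2 = 18 Hz, appears at 4 Hz.
24 Hz > fs/2 = 18 Hz, folds to fs − 24 Hz = 12 Hz.
64 Hz mod fs = 28 Hz.
28 Hz > fs/2 = 18 Hz, folds to fs − 28 Hz = 8 Hz.
136 Hz mod fs = 28 Hz.
28 Hz > fs/2 = 18 Hz, folds to fs − 28 Hz = 8 Hz.
Distinct values: {4 Hz, 8 Hz, 12 Hz} → 3.

3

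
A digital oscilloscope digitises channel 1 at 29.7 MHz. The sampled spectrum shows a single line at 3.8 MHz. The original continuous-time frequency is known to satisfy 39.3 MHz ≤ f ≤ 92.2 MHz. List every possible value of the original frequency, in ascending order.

Frequencies that alias to 3.8 MHz are k·fs ± 3.8 MHz for integer k ≥ 0.
k=0: 3.8 MHz.
k=1: 25.9 MHz, 33.5 MHz.
k=2: 55.6 MHz, 63.2 MHz.
k=3: 85.3 MHz, 92.9 MHz.
k=4: 115 MHz, 122.6 MHz.
Within [39.3 MHz, 92.2 MHz]: 55.6 MHz, 63.2 MHz, 85.3 MHz.

55.6 MHz, 63.2 MHz, 85.3 MHz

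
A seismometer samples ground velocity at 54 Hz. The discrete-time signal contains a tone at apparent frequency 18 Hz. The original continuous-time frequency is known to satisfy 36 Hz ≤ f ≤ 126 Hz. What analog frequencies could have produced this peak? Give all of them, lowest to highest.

Frequencies that alias to 18 Hz are k·fs ± 18 Hz for integer k ≥ 0.
k=0: 18 Hz.
k=1: 36 Hz, 72 Hz.
k=2: 90 Hz, 126 Hz.
k=3: 144 Hz, 180 Hz.
Within [36 Hz, 126 Hz]: 36 Hz, 72 Hz, 90 Hz, 126 Hz.

36 Hz, 72 Hz, 90 Hz, 126 Hz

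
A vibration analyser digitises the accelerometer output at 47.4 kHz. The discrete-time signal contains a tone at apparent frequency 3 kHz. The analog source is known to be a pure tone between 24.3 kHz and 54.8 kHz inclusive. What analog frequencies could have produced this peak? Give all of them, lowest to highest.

Frequencies that alias to 3 kHz are k·fs ± 3 kHz for integer k ≥ 0.
k=0: 3 kHz.
k=1: 44.4 kHz, 50.4 kHz.
k=2: 91.8 kHz, 97.8 kHz.
Within [24.3 kHz, 54.8 kHz]: 44.4 kHz, 50.4 kHz.

44.4 kHz, 50.4 kHz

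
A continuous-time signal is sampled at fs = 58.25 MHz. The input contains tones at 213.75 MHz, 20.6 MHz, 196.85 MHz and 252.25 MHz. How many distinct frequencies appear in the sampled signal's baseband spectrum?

3

fs/2 = 29.125 MHz.
213.75 MHz mod fs = 39 MHz.
39 MHz > fs/2 = 29.125 MHz, folds to fs − 39 MHz = 19.25 MHz.
20.6 MHz ≤ fs/2 = 29.125 MHz, passes unchanged.
196.85 MHz mod fs = 22.1 MHz.
22.1 MHz ≤ fs/2 = 29.125 MHz, appears at 22.1 MHz.
252.25 MHz mod fs = 19.25 MHz.
19.25 MHz ≤ fs/2 = 29.125 MHz, appears at 19.25 MHz.
Distinct values: {19.25 MHz, 20.6 MHz, 22.1 MHz} → 3.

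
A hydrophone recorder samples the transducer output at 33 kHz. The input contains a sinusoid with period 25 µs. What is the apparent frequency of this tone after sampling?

7 kHz

T = 25 µs → f = 1/T = 40 kHz.
40 kHz mod fs = 7 kHz.
7 kHz ≤ fs/2 = 16.5 kHz, appears at 7 kHz.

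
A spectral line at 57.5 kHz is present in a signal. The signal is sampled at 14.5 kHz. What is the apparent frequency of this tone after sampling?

0.5 kHz

57.5 kHz mod fs = 14 kHz.
14 kHz > fs/2 = 7.25 kHz, folds to fs − 14 kHz = 0.5 kHz.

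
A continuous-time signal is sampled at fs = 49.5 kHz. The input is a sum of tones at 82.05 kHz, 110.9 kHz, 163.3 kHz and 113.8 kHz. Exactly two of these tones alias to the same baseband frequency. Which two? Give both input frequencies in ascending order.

fs/2 = 24.75 kHz.
82.05 kHz mod fs = 32.55 kHz.
32.55 kHz > fs/2 = 24.75 kHz, folds to fs − 32.55 kHz = 16.95 kHz.
110.9 kHz mod fs = 11.9 kHz.
11.9 kHz ≤ fs/2 = 24.75 kHz, appears at 11.9 kHz.
163.3 kHz mod fs = 14.8 kHz.
14.8 kHz ≤ fs/2 = 24.75 kHz, appears at 14.8 kHz.
113.8 kHz mod fs = 14.8 kHz.
14.8 kHz ≤ fs/2 = 24.75 kHz, appears at 14.8 kHz.
113.8 kHz and 163.3 kHz both map to 14.8 kHz.

113.8 kHz, 163.3 kHz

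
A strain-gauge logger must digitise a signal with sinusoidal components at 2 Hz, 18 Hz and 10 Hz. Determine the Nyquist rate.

Highest-frequency component: 18 Hz.
Nyquist rate = 2 × 18 Hz = 36 Hz.

36 Hz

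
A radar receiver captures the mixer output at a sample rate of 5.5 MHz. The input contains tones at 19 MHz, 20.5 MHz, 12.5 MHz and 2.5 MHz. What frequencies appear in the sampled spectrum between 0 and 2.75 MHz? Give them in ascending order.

1.5 MHz, 2.5 MHz

fs/2 = 2.75 MHz.
19 MHz mod fs = 2.5 MHz.
2.5 MHz ≤ fs/2 = 2.75 MHz, appears at 2.5 MHz.
20.5 MHz mod fs = 4 MHz.
4 MHz > fs/2 = 2.75 MHz, folds to fs − 4 MHz = 1.5 MHz.
12.5 MHz mod fs = 1.5 MHz.
1.5 MHz ≤ fs/2 = 2.75 MHz, appears at 1.5 MHz.
2.5 MHz ≤ fs/2 = 2.75 MHz, passes unchanged.
Distinct values: {1.5 MHz, 2.5 MHz}.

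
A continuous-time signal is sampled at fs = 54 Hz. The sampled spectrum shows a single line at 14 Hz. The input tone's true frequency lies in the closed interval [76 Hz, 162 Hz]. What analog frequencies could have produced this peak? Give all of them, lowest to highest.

Frequencies that alias to 14 Hz are k·fs ± 14 Hz for integer k ≥ 0.
k=0: 14 Hz.
k=1: 40 Hz, 68 Hz.
k=2: 94 Hz, 122 Hz.
k=3: 148 Hz, 176 Hz.
k=4: 202 Hz, 230 Hz.
Within [76 Hz, 162 Hz]: 94 Hz, 122 Hz, 148 Hz.

94 Hz, 122 Hz, 148 Hz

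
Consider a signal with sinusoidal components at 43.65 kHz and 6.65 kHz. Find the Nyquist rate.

Highest-frequency component: 43.65 kHz.
Nyquist rate = 2 × 43.65 kHz = 87.3 kHz.

87.3 kHz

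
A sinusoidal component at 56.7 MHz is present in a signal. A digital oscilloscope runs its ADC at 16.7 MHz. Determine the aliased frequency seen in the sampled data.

56.7 MHz mod fs = 6.6 MHz.
6.6 MHz ≤ fs/2 = 8.35 MHz, appears at 6.6 MHz.

6.6 MHz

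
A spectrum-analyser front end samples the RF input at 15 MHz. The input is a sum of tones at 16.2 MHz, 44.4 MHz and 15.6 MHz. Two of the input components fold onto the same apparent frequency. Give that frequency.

fs/2 = 7.5 MHz.
16.2 MHz mod fs = 1.2 MHz.
1.2 MHz ≤ fs/2 = 7.5 MHz, appears at 1.2 MHz.
44.4 MHz mod fs = 14.4 MHz.
14.4 MHz > fs/2 = 7.5 MHz, folds to fs − 14.4 MHz = 0.6 MHz.
15.6 MHz mod fs = 0.6 MHz.
0.6 MHz ≤ fs/2 = 7.5 MHz, appears at 0.6 MHz.
15.6 MHz and 44.4 MHz both map to 0.6 MHz.

0.6 MHz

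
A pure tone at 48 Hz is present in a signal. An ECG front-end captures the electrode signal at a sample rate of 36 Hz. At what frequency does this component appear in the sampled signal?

12 Hz

48 Hz mod fs = 12 Hz.
12 Hz ≤ fs/2 = 18 Hz, appears at 12 Hz.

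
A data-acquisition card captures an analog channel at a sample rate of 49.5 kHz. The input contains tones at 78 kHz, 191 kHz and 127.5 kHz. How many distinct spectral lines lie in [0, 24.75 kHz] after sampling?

2

fs/2 = 24.75 kHz.
78 kHz mod fs = 28.5 kHz.
28.5 kHz > fs/2 = 24.75 kHz, folds to fs − 28.5 kHz = 21 kHz.
191 kHz mod fs = 42.5 kHz.
42.5 kHz > fs/2 = 24.75 kHz, folds to fs − 42.5 kHz = 7 kHz.
127.5 kHz mod fs = 28.5 kHz.
28.5 kHz > fs/2 = 24.75 kHz, folds to fs − 28.5 kHz = 21 kHz.
Distinct values: {7 kHz, 21 kHz} → 2.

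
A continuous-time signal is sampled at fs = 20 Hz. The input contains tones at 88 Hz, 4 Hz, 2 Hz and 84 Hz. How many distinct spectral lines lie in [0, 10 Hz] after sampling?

fs/2 = 10 Hz.
88 Hz mod fs = 8 Hz.
8 Hz ≤ fs/2 = 10 Hz, appears at 8 Hz.
4 Hz ≤ fs/2 = 10 Hz, passes unchanged.
2 Hz ≤ fs/2 = 10 Hz, passes unchanged.
84 Hz mod fs = 4 Hz.
4 Hz ≤ fs/2 = 10 Hz, appears at 4 Hz.
Distinct values: {2 Hz, 4 Hz, 8 Hz} → 3.

3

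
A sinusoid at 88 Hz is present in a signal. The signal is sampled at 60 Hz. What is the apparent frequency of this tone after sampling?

88 Hz mod fs = 28 Hz.
28 Hz ≤ fs/2 = 30 Hz, appears at 28 Hz.

28 Hz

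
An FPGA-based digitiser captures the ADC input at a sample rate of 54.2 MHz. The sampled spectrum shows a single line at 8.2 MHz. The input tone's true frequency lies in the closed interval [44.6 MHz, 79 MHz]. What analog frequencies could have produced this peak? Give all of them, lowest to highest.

Frequencies that alias to 8.2 MHz are k·fs ± 8.2 MHz for integer k ≥ 0.
k=0: 8.2 MHz.
k=1: 46 MHz, 62.4 MHz.
k=2: 100.2 MHz, 116.6 MHz.
Within [44.6 MHz, 79 MHz]: 46 MHz, 62.4 MHz.

46 MHz, 62.4 MHz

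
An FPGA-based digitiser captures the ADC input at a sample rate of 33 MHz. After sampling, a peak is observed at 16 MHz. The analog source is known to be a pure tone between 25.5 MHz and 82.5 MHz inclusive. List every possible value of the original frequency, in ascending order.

Frequencies that alias to 16 MHz are k·fs ± 16 MHz for integer k ≥ 0.
k=0: 16 MHz.
k=1: 17 MHz, 49 MHz.
k=2: 50 MHz, 82 MHz.
k=3: 83 MHz, 115 MHz.
Within [25.5 MHz, 82.5 MHz]: 49 MHz, 50 MHz, 82 MHz.

49 MHz, 50 MHz, 82 MHz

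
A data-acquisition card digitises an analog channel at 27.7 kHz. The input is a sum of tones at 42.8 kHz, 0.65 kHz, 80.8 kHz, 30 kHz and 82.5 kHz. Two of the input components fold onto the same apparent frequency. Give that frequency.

fs/2 = 13.85 kHz.
42.8 kHz mod fs = 15.1 kHz.
15.1 kHz > fs/2 = 13.85 kHz, folds to fs − 15.1 kHz = 12.6 kHz.
0.65 kHz ≤ fs/2 = 13.85 kHz, passes unchanged.
80.8 kHz mod fs = 25.4 kHz.
25.4 kHz > fs/2 = 13.85 kHz, folds to fs − 25.4 kHz = 2.3 kHz.
30 kHz mod fs = 2.3 kHz.
2.3 kHz ≤ fs/2 = 13.85 kHz, appears at 2.3 kHz.
82.5 kHz mod fs = 27.1 kHz.
27.1 kHz > fs/2 = 13.85 kHz, folds to fs − 27.1 kHz = 0.6 kHz.
30 kHz and 80.8 kHz both map to 2.3 kHz.

2.3 kHz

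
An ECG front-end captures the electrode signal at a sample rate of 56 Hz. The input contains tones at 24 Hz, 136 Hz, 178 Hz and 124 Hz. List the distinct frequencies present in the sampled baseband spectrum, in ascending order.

fs/2 = 28 Hz.
24 Hz ≤ fs/2 = 28 Hz, passes unchanged.
136 Hz mod fs = 24 Hz.
24 Hz ≤ fs/2 = 28 Hz, appears at 24 Hz.
178 Hz mod fs = 10 Hz.
10 Hz ≤ fs/2 = 28 Hz, appears at 10 Hz.
124 Hz mod fs = 12 Hz.
12 Hz ≤ fs/2 = 28 Hz, appears at 12 Hz.
Distinct values: {10 Hz, 12 Hz, 24 Hz}.

10 Hz, 12 Hz, 24 Hz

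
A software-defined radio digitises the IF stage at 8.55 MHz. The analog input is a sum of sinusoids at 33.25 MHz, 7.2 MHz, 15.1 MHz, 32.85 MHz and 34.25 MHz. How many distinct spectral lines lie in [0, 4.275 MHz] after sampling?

4

fs/2 = 4.275 MHz.
33.25 MHz mod fs = 7.6 MHz.
7.6 MHz > fs/2 = 4.275 MHz, folds to fs − 7.6 MHz = 0.95 MHz.
7.2 MHz > fs/2 = 4.275 MHz, folds to fs − 7.2 MHz = 1.35 MHz.
15.1 MHz mod fs = 6.55 MHz.
6.55 MHz > fs/2 = 4.275 MHz, folds to fs − 6.55 MHz = 2 MHz.
32.85 MHz mod fs = 7.2 MHz.
7.2 MHz > fs/2 = 4.275 MHz, folds to fs − 7.2 MHz = 1.35 MHz.
34.25 MHz mod fs = 0.05 MHz.
0.05 MHz ≤ fs/2 = 4.275 MHz, appears at 0.05 MHz.
Distinct values: {0.05 MHz, 0.95 MHz, 1.35 MHz, 2 MHz} → 4.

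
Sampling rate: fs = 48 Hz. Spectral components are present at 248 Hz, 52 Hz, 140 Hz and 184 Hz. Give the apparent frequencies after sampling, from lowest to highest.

4 Hz, 8 Hz

fs/2 = 24 Hz.
248 Hz mod fs = 8 Hz.
8 Hz ≤ fs/2 = 24 Hz, appears at 8 Hz.
52 Hz mod fs = 4 Hz.
4 Hz ≤ fs/2 = 24 Hz, appears at 4 Hz.
140 Hz mod fs = 44 Hz.
44 Hz > fs/2 = 24 Hz, folds to fs − 44 Hz = 4 Hz.
184 Hz mod fs = 40 Hz.
40 Hz > fs/2 = 24 Hz, folds to fs − 40 Hz = 8 Hz.
Distinct values: {4 Hz, 8 Hz}.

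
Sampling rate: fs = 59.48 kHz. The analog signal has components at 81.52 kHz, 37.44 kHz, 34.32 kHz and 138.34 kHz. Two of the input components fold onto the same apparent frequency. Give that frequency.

fs/2 = 29.74 kHz.
81.52 kHz mod fs = 22.04 kHz.
22.04 kHz ≤ fs/2 = 29.74 kHz, appears at 22.04 kHz.
37.44 kHz > fs/2 = 29.74 kHz, folds to fs − 37.44 kHz = 22.04 kHz.
34.32 kHz > fs/2 = 29.74 kHz, folds to fs − 34.32 kHz = 25.16 kHz.
138.34 kHz mod fs = 19.38 kHz.
19.38 kHz ≤ fs/2 = 29.74 kHz, appears at 19.38 kHz.
37.44 kHz and 81.52 kHz both map to 22.04 kHz.

22.04 kHz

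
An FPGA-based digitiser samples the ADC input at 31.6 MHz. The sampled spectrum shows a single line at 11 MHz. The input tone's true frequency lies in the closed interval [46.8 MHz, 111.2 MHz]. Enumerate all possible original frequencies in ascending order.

Frequencies that alias to 11 MHz are k·fs ± 11 MHz for integer k ≥ 0.
k=0: 11 MHz.
k=1: 20.6 MHz, 42.6 MHz.
k=2: 52.2 MHz, 74.2 MHz.
k=3: 83.8 MHz, 105.8 MHz.
k=4: 115.4 MHz, 137.4 MHz.
Within [46.8 MHz, 111.2 MHz]: 52.2 MHz, 74.2 MHz, 83.8 MHz, 105.8 MHz.

52.2 MHz, 74.2 MHz, 83.8 MHz, 105.8 MHz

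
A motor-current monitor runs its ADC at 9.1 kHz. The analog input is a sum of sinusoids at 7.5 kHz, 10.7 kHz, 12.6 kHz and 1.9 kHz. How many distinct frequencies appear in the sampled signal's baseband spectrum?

fs/2 = 4.55 kHz.
7.5 kHz > fs/2 = 4.55 kHz, folds to fs − 7.5 kHz = 1.6 kHz.
10.7 kHz mod fs = 1.6 kHz.
1.6 kHz ≤ fs/2 = 4.55 kHz, appears at 1.6 kHz.
12.6 kHz mod fs = 3.5 kHz.
3.5 kHz ≤ fs/2 = 4.55 kHz, appears at 3.5 kHz.
1.9 kHz ≤ fs/2 = 4.55 kHz, passes unchanged.
Distinct values: {1.6 kHz, 1.9 kHz, 3.5 kHz} → 3.

3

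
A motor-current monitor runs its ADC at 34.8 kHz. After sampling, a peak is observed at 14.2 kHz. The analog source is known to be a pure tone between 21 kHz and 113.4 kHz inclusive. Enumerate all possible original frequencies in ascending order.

49 kHz, 55.4 kHz, 83.8 kHz, 90.2 kHz

Frequencies that alias to 14.2 kHz are k·fs ± 14.2 kHz for integer k ≥ 0.
k=0: 14.2 kHz.
k=1: 20.6 kHz, 49 kHz.
k=2: 55.4 kHz, 83.8 kHz.
k=3: 90.2 kHz, 118.6 kHz.
k=4: 125 kHz, 153.4 kHz.
Within [21 kHz, 113.4 kHz]: 49 kHz, 55.4 kHz, 83.8 kHz, 90.2 kHz.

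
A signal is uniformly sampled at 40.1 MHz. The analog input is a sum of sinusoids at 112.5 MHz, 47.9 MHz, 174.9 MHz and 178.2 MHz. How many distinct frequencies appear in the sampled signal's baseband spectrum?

3

fs/2 = 20.05 MHz.
112.5 MHz mod fs = 32.3 MHz.
32.3 MHz > fs/2 = 20.05 MHz, folds to fs − 32.3 MHz = 7.8 MHz.
47.9 MHz mod fs = 7.8 MHz.
7.8 MHz ≤ fs/2 = 20.05 MHz, appears at 7.8 MHz.
174.9 MHz mod fs = 14.5 MHz.
14.5 MHz ≤ fs/2 = 20.05 MHz, appears at 14.5 MHz.
178.2 MHz mod fs = 17.8 MHz.
17.8 MHz ≤ fs/2 = 20.05 MHz, appears at 17.8 MHz.
Distinct values: {7.8 MHz, 14.5 MHz, 17.8 MHz} → 3.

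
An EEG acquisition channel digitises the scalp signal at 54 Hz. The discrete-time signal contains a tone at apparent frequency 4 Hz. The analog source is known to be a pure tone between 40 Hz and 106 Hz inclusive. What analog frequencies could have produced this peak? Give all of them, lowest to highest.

50 Hz, 58 Hz, 104 Hz

Frequencies that alias to 4 Hz are k·fs ± 4 Hz for integer k ≥ 0.
k=0: 4 Hz.
k=1: 50 Hz, 58 Hz.
k=2: 104 Hz, 112 Hz.
k=3: 158 Hz, 166 Hz.
Within [40 Hz, 106 Hz]: 50 Hz, 58 Hz, 104 Hz.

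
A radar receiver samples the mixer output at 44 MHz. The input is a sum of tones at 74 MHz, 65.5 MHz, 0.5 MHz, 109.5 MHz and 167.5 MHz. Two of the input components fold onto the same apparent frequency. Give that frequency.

21.5 MHz

fs/2 = 22 MHz.
74 MHz mod fs = 30 MHz.
30 MHz > fs/2 = 22 MHz, folds to fs − 30 MHz = 14 MHz.
65.5 MHz mod fs = 21.5 MHz.
21.5 MHz ≤ fs/2 = 22 MHz, appears at 21.5 MHz.
0.5 MHz ≤ fs/2 = 22 MHz, passes unchanged.
109.5 MHz mod fs = 21.5 MHz.
21.5 MHz ≤ fs/2 = 22 MHz, appears at 21.5 MHz.
167.5 MHz mod fs = 35.5 MHz.
35.5 MHz > fs/2 = 22 MHz, folds to fs − 35.5 MHz = 8.5 MHz.
65.5 MHz and 109.5 MHz both map to 21.5 MHz.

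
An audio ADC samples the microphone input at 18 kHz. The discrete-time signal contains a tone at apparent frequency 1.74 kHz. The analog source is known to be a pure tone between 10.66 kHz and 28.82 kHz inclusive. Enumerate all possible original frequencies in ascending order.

16.26 kHz, 19.74 kHz

Frequencies that alias to 1.74 kHz are k·fs ± 1.74 kHz for integer k ≥ 0.
k=0: 1.74 kHz.
k=1: 16.26 kHz, 19.74 kHz.
k=2: 34.26 kHz, 37.74 kHz.
Within [10.66 kHz, 28.82 kHz]: 16.26 kHz, 19.74 kHz.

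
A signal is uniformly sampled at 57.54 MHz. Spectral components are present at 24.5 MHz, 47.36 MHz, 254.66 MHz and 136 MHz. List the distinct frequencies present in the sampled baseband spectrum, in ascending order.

fs/2 = 28.77 MHz.
24.5 MHz ≤ fs/2 = 28.77 MHz, passes unchanged.
47.36 MHz > fs/2 = 28.77 MHz, folds to fs − 47.36 MHz = 10.18 MHz.
254.66 MHz mod fs = 24.5 MHz.
24.5 MHz ≤ fs/2 = 28.77 MHz, appears at 24.5 MHz.
136 MHz mod fs = 20.92 MHz.
20.92 MHz ≤ fs/2 = 28.77 MHz, appears at 20.92 MHz.
Distinct values: {10.18 MHz, 20.92 MHz, 24.5 MHz}.

10.18 MHz, 20.92 MHz, 24.5 MHz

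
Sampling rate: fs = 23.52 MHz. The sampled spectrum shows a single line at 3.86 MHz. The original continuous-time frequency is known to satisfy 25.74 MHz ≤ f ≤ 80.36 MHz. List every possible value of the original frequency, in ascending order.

27.38 MHz, 43.18 MHz, 50.9 MHz, 66.7 MHz, 74.42 MHz

Frequencies that alias to 3.86 MHz are k·fs ± 3.86 MHz for integer k ≥ 0.
k=0: 3.86 MHz.
k=1: 19.66 MHz, 27.38 MHz.
k=2: 43.18 MHz, 50.9 MHz.
k=3: 66.7 MHz, 74.42 MHz.
k=4: 90.22 MHz, 97.94 MHz.
Within [25.74 MHz, 80.36 MHz]: 27.38 MHz, 43.18 MHz, 50.9 MHz, 66.7 MHz, 74.42 MHz.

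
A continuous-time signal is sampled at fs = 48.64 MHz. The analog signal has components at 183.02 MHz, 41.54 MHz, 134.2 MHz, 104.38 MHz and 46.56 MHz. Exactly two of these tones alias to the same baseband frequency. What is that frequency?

fs/2 = 24.32 MHz.
183.02 MHz mod fs = 37.1 MHz.
37.1 MHz > fs/2 = 24.32 MHz, folds to fs − 37.1 MHz = 11.54 MHz.
41.54 MHz > fs/2 = 24.32 MHz, folds to fs − 41.54 MHz = 7.1 MHz.
134.2 MHz mod fs = 36.92 MHz.
36.92 MHz > fs/2 = 24.32 MHz, folds to fs − 36.92 MHz = 11.72 MHz.
104.38 MHz mod fs = 7.1 MHz.
7.1 MHz ≤ fs/2 = 24.32 MHz, appears at 7.1 MHz.
46.56 MHz > fs/2 = 24.32 MHz, folds to fs − 46.56 MHz = 2.08 MHz.
41.54 MHz and 104.38 MHz both map to 7.1 MHz.

7.1 MHz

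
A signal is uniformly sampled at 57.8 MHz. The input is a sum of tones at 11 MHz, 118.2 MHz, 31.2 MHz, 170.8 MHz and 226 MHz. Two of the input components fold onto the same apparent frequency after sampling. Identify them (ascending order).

118.2 MHz, 170.8 MHz

fs/2 = 28.9 MHz.
11 MHz ≤ fs/2 = 28.9 MHz, passes unchanged.
118.2 MHz mod fs = 2.6 MHz.
2.6 MHz ≤ fs/2 = 28.9 MHz, appears at 2.6 MHz.
31.2 MHz > fs/2 = 28.9 MHz, folds to fs − 31.2 MHz = 26.6 MHz.
170.8 MHz mod fs = 55.2 MHz.
55.2 MHz > fs/2 = 28.9 MHz, folds to fs − 55.2 MHz = 2.6 MHz.
226 MHz mod fs = 52.6 MHz.
52.6 MHz > fs/2 = 28.9 MHz, folds to fs − 52.6 MHz = 5.2 MHz.
118.2 MHz and 170.8 MHz both map to 2.6 MHz.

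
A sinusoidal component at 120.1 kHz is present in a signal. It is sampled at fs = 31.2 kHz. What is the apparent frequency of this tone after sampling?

120.1 kHz mod fs = 26.5 kHz.
26.5 kHz > fs/2 = 15.6 kHz, folds to fs − 26.5 kHz = 4.7 kHz.

4.7 kHz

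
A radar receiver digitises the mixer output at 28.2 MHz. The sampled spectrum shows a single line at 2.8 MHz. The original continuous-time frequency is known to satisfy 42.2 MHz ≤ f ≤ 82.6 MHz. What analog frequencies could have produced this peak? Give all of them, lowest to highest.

Frequencies that alias to 2.8 MHz are k·fs ± 2.8 MHz for integer k ≥ 0.
k=0: 2.8 MHz.
k=1: 25.4 MHz, 31 MHz.
k=2: 53.6 MHz, 59.2 MHz.
k=3: 81.8 MHz, 87.4 MHz.
k=4: 110 MHz, 115.6 MHz.
Within [42.2 MHz, 82.6 MHz]: 53.6 MHz, 59.2 MHz, 81.8 MHz.

53.6 MHz, 59.2 MHz, 81.8 MHz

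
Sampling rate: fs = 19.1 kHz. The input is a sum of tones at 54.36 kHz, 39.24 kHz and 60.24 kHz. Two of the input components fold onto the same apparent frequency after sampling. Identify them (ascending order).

54.36 kHz, 60.24 kHz

fs/2 = 9.55 kHz.
54.36 kHz mod fs = 16.16 kHz.
16.16 kHz > fs/2 = 9.55 kHz, folds to fs − 16.16 kHz = 2.94 kHz.
39.24 kHz mod fs = 1.04 kHz.
1.04 kHz ≤ fs/2 = 9.55 kHz, appears at 1.04 kHz.
60.24 kHz mod fs = 2.94 kHz.
2.94 kHz ≤ fs/2 = 9.55 kHz, appears at 2.94 kHz.
54.36 kHz and 60.24 kHz both map to 2.94 kHz.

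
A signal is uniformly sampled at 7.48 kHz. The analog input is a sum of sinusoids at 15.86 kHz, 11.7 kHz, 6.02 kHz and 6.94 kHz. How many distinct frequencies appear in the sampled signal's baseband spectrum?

fs/2 = 3.74 kHz.
15.86 kHz mod fs = 0.9 kHz.
0.9 kHz ≤ fs/2 = 3.74 kHz, appears at 0.9 kHz.
11.7 kHz mod fs = 4.22 kHz.
4.22 kHz > fs/2 = 3.74 kHz, folds to fs − 4.22 kHz = 3.26 kHz.
6.02 kHz > fs/2 = 3.74 kHz, folds to fs − 6.02 kHz = 1.46 kHz.
6.94 kHz > fs/2 = 3.74 kHz, folds to fs − 6.94 kHz = 0.54 kHz.
Distinct values: {0.54 kHz, 0.9 kHz, 1.46 kHz, 3.26 kHz} → 4.

4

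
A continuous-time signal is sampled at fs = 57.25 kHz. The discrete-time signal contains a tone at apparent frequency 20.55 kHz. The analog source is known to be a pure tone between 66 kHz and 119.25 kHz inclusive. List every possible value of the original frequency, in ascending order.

Frequencies that alias to 20.55 kHz are k·fs ± 20.55 kHz for integer k ≥ 0.
k=0: 20.55 kHz.
k=1: 36.7 kHz, 77.8 kHz.
k=2: 93.95 kHz, 135.05 kHz.
k=3: 151.2 kHz, 192.3 kHz.
Within [66 kHz, 119.25 kHz]: 77.8 kHz, 93.95 kHz.

77.8 kHz, 93.95 kHz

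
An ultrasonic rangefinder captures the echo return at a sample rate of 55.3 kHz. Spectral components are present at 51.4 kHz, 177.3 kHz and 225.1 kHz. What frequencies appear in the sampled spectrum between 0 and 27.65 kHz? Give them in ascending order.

3.9 kHz, 11.4 kHz

fs/2 = 27.65 kHz.
51.4 kHz > fs/2 = 27.65 kHz, folds to fs − 51.4 kHz = 3.9 kHz.
177.3 kHz mod fs = 11.4 kHz.
11.4 kHz ≤ fs/2 = 27.65 kHz, appears at 11.4 kHz.
225.1 kHz mod fs = 3.9 kHz.
3.9 kHz ≤ fs/2 = 27.65 kHz, appears at 3.9 kHz.
Distinct values: {3.9 kHz, 11.4 kHz}.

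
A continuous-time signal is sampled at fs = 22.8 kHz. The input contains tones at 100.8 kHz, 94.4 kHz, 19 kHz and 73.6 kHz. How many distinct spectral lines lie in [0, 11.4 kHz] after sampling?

4

fs/2 = 11.4 kHz.
100.8 kHz mod fs = 9.6 kHz.
9.6 kHz ≤ fs/2 = 11.4 kHz, appears at 9.6 kHz.
94.4 kHz mod fs = 3.2 kHz.
3.2 kHz ≤ fs/2 = 11.4 kHz, appears at 3.2 kHz.
19 kHz > fs/2 = 11.4 kHz, folds to fs − 19 kHz = 3.8 kHz.
73.6 kHz mod fs = 5.2 kHz.
5.2 kHz ≤ fs/2 = 11.4 kHz, appears at 5.2 kHz.
Distinct values: {3.2 kHz, 3.8 kHz, 5.2 kHz, 9.6 kHz} → 4.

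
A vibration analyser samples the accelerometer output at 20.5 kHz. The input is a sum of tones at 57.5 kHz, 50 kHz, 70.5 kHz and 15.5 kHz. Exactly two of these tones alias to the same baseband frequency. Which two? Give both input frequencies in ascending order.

50 kHz, 70.5 kHz

fs/2 = 10.25 kHz.
57.5 kHz mod fs = 16.5 kHz.
16.5 kHz > fs/2 = 10.25 kHz, folds to fs − 16.5 kHz = 4 kHz.
50 kHz mod fs = 9 kHz.
9 kHz ≤ fs/2 = 10.25 kHz, appears at 9 kHz.
70.5 kHz mod fs = 9 kHz.
9 kHz ≤ fs/2 = 10.25 kHz, appears at 9 kHz.
15.5 kHz > fs/2 = 10.25 kHz, folds to fs − 15.5 kHz = 5 kHz.
50 kHz and 70.5 kHz both map to 9 kHz.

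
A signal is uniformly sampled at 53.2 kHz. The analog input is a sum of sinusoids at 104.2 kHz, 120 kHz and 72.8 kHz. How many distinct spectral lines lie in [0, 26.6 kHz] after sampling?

fs/2 = 26.6 kHz.
104.2 kHz mod fs = 51 kHz.
51 kHz > fs/2 = 26.6 kHz, folds to fs − 51 kHz = 2.2 kHz.
120 kHz mod fs = 13.6 kHz.
13.6 kHz ≤ fs/2 = 26.6 kHz, appears at 13.6 kHz.
72.8 kHz mod fs = 19.6 kHz.
19.6 kHz ≤ fs/2 = 26.6 kHz, appears at 19.6 kHz.
Distinct values: {2.2 kHz, 13.6 kHz, 19.6 kHz} → 3.

3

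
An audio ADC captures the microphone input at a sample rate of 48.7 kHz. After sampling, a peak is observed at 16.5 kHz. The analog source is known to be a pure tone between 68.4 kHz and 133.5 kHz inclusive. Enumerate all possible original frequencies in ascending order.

Frequencies that alias to 16.5 kHz are k·fs ± 16.5 kHz for integer k ≥ 0.
k=0: 16.5 kHz.
k=1: 32.2 kHz, 65.2 kHz.
k=2: 80.9 kHz, 113.9 kHz.
k=3: 129.6 kHz, 162.6 kHz.
k=4: 178.3 kHz, 211.3 kHz.
Within [68.4 kHz, 133.5 kHz]: 80.9 kHz, 113.9 kHz, 129.6 kHz.

80.9 kHz, 113.9 kHz, 129.6 kHz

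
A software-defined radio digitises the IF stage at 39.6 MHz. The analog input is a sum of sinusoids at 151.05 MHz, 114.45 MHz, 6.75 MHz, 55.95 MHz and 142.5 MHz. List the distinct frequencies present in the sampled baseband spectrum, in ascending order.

4.35 MHz, 6.75 MHz, 7.35 MHz, 15.9 MHz, 16.35 MHz

fs/2 = 19.8 MHz.
151.05 MHz mod fs = 32.25 MHz.
32.25 MHz > fs/2 = 19.8 MHz, folds to fs − 32.25 MHz = 7.35 MHz.
114.45 MHz mod fs = 35.25 MHz.
35.25 MHz > fs/2 = 19.8 MHz, folds to fs − 35.25 MHz = 4.35 MHz.
6.75 MHz ≤ fs/2 = 19.8 MHz, passes unchanged.
55.95 MHz mod fs = 16.35 MHz.
16.35 MHz ≤ fs/2 = 19.8 MHz, appears at 16.35 MHz.
142.5 MHz mod fs = 23.7 MHz.
23.7 MHz > fs/2 = 19.8 MHz, folds to fs − 23.7 MHz = 15.9 MHz.
Distinct values: {4.35 MHz, 6.75 MHz, 7.35 MHz, 15.9 MHz, 16.35 MHz}.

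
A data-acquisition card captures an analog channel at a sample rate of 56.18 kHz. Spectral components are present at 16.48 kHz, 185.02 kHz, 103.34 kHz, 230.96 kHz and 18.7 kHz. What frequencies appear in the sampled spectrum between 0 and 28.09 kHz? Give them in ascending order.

fs/2 = 28.09 kHz.
16.48 kHz ≤ fs/2 = 28.09 kHz, passes unchanged.
185.02 kHz mod fs = 16.48 kHz.
16.48 kHz ≤ fs/2 = 28.09 kHz, appears at 16.48 kHz.
103.34 kHz mod fs = 47.16 kHz.
47.16 kHz > fs/2 = 28.09 kHz, folds to fs − 47.16 kHz = 9.02 kHz.
230.96 kHz mod fs = 6.24 kHz.
6.24 kHz ≤ fs/2 = 28.09 kHz, appears at 6.24 kHz.
18.7 kHz ≤ fs/2 = 28.09 kHz, passes unchanged.
Distinct values: {6.24 kHz, 9.02 kHz, 16.48 kHz, 18.7 kHz}.

6.24 kHz, 9.02 kHz, 16.48 kHz, 18.7 kHz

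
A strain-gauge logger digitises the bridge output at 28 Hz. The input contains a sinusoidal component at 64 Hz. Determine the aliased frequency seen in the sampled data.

8 Hz

64 Hz mod fs = 8 Hz.
8 Hz ≤ fs/2 = 14 Hz, appears at 8 Hz.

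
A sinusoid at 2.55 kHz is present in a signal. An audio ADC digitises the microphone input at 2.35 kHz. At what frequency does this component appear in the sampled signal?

2.55 kHz mod fs = 0.2 kHz.
0.2 kHz ≤ fs/2 = 1.175 kHz, appears at 0.2 kHz.

0.2 kHz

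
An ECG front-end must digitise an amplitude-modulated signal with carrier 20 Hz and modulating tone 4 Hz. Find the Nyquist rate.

AM sidebands sit at fc ± fm = 16 Hz and 24 Hz.
Highest-frequency component: 24 Hz.
Nyquist rate = 2 × 24 Hz = 48 Hz.

48 Hz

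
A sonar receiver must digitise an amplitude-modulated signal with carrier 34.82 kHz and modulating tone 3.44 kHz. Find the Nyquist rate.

76.52 kHz

AM sidebands sit at fc ± fm = 31.38 kHz and 38.26 kHz.
Highest-frequency component: 38.26 kHz.
Nyquist rate = 2 × 38.26 kHz = 76.52 kHz.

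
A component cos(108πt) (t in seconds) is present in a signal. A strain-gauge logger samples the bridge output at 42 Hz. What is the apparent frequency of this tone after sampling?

12 Hz

ω = 108π rad/s → f = ω/(2π) = 54 Hz.
54 Hz mod fs = 12 Hz.
12 Hz ≤ fs/2 = 21 Hz, appears at 12 Hz.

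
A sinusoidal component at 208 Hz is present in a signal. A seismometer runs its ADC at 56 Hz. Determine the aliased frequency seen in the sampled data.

208 Hz mod fs = 40 Hz.
40 Hz > fs/2 = 28 Hz, folds to fs − 40 Hz = 16 Hz.

16 Hz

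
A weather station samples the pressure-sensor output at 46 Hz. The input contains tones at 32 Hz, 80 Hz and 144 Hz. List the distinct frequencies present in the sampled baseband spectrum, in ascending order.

6 Hz, 12 Hz, 14 Hz

fs/2 = 23 Hz.
32 Hz > fs/2 = 23 Hz, folds to fs − 32 Hz = 14 Hz.
80 Hz mod fs = 34 Hz.
34 Hz > fs/2 = 23 Hz, folds to fs − 34 Hz = 12 Hz.
144 Hz mod fs = 6 Hz.
6 Hz ≤ fs/2 = 23 Hz, appears at 6 Hz.
Distinct values: {6 Hz, 12 Hz, 14 Hz}.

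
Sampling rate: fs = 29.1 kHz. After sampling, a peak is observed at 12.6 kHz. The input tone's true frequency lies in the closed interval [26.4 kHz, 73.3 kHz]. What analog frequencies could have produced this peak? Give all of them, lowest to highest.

41.7 kHz, 45.6 kHz, 70.8 kHz

Frequencies that alias to 12.6 kHz are k·fs ± 12.6 kHz for integer k ≥ 0.
k=0: 12.6 kHz.
k=1: 16.5 kHz, 41.7 kHz.
k=2: 45.6 kHz, 70.8 kHz.
k=3: 74.7 kHz, 99.9 kHz.
Within [26.4 kHz, 73.3 kHz]: 41.7 kHz, 45.6 kHz, 70.8 kHz.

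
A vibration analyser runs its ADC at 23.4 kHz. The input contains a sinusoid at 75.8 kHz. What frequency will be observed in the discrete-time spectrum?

75.8 kHz mod fs = 5.6 kHz.
5.6 kHz ≤ fs/2 = 11.7 kHz, appears at 5.6 kHz.

5.6 kHz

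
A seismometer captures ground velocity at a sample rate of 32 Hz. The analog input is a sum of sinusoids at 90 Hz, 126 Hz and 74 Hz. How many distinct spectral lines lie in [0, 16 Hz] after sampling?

3

fs/2 = 16 Hz.
90 Hz mod fs = 26 Hz.
26 Hz > fs/2 = 16 Hz, folds to fs − 26 Hz = 6 Hz.
126 Hz mod fs = 30 Hz.
30 Hz > fs/2 = 16 Hz, folds to fs − 30 Hz = 2 Hz.
74 Hz mod fs = 10 Hz.
10 Hz ≤ fs/2 = 16 Hz, appears at 10 Hz.
Distinct values: {2 Hz, 6 Hz, 10 Hz} → 3.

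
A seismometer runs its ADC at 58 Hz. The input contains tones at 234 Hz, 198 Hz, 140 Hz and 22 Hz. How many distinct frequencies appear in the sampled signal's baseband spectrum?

fs/2 = 29 Hz.
234 Hz mod fs = 2 Hz.
2 Hz ≤ fs/2 = 29 Hz, appears at 2 Hz.
198 Hz mod fs = 24 Hz.
24 Hz ≤ fs/2 = 29 Hz, appears at 24 Hz.
140 Hz mod fs = 24 Hz.
24 Hz ≤ fs/2 = 29 Hz, appears at 24 Hz.
22 Hz ≤ fs/2 = 29 Hz, passes unchanged.
Distinct values: {2 Hz, 22 Hz, 24 Hz} → 3.

3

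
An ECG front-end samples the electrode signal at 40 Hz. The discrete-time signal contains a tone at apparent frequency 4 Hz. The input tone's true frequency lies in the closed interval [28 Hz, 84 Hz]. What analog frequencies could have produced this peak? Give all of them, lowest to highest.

Frequencies that alias to 4 Hz are k·fs ± 4 Hz for integer k ≥ 0.
k=0: 4 Hz.
k=1: 36 Hz, 44 Hz.
k=2: 76 Hz, 84 Hz.
k=3: 116 Hz, 124 Hz.
Within [28 Hz, 84 Hz]: 36 Hz, 44 Hz, 76 Hz, 84 Hz.

36 Hz, 44 Hz, 76 Hz, 84 Hz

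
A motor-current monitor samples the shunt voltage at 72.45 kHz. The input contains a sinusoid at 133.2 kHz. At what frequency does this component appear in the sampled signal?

11.7 kHz

133.2 kHz mod fs = 60.75 kHz.
60.75 kHz > fs/2 = 36.225 kHz, folds to fs − 60.75 kHz = 11.7 kHz.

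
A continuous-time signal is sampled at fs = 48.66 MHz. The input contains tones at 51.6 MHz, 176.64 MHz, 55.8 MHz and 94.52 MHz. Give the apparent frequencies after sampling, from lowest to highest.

2.8 MHz, 2.94 MHz, 7.14 MHz, 18 MHz

fs/2 = 24.33 MHz.
51.6 MHz mod fs = 2.94 MHz.
2.94 MHz ≤ fs/2 = 24.33 MHz, appears at 2.94 MHz.
176.64 MHz mod fs = 30.66 MHz.
30.66 MHz > fs/2 = 24.33 MHz, folds to fs − 30.66 MHz = 18 MHz.
55.8 MHz mod fs = 7.14 MHz.
7.14 MHz ≤ fs/2 = 24.33 MHz, appears at 7.14 MHz.
94.52 MHz mod fs = 45.86 MHz.
45.86 MHz > fs/2 = 24.33 MHz, folds to fs − 45.86 MHz = 2.8 MHz.
Distinct values: {2.8 MHz, 2.94 MHz, 7.14 MHz, 18 MHz}.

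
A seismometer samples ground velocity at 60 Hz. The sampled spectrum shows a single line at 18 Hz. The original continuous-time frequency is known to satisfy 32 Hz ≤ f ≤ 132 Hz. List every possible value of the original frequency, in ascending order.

42 Hz, 78 Hz, 102 Hz

Frequencies that alias to 18 Hz are k·fs ± 18 Hz for integer k ≥ 0.
k=0: 18 Hz.
k=1: 42 Hz, 78 Hz.
k=2: 102 Hz, 138 Hz.
k=3: 162 Hz, 198 Hz.
Within [32 Hz, 132 Hz]: 42 Hz, 78 Hz, 102 Hz.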